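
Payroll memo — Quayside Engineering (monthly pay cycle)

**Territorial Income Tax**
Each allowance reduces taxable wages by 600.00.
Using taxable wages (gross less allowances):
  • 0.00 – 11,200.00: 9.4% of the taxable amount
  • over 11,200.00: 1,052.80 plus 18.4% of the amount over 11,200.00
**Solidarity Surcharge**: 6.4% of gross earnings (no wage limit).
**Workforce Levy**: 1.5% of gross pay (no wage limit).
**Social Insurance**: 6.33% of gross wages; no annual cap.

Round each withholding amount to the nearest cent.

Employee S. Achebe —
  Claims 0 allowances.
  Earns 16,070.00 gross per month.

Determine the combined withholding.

Territorial Income Tax: taxable = 16,070.00
  1,052.80 + 18.4% × (16,070.00 − 11,200.00) = 1,052.80 + 18.4% × 4,870.00 = 1,948.88
Solidarity Surcharge: 6.4% × 16,070.00 = 1,028.48
Workforce Levy: 1.5% × 16,070.00 = 241.05
Social Insurance: 6.33% × 16,070.00 = 1,017.23
Total: 1,948.88 + 1,028.48 + 241.05 + 1,017.23 = 4,235.64

4,235.64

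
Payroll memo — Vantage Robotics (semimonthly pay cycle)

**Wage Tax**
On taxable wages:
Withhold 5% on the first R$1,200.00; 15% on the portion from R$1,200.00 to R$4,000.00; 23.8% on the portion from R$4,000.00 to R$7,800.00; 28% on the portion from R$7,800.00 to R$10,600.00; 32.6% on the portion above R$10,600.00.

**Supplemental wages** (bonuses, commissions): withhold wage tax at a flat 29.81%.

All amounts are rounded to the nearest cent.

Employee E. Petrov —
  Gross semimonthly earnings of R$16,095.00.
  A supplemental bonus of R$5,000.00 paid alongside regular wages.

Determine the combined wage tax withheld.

Wage Tax: taxable = R$16,095.00
  R$2,168.40 + 32.6% × (R$16,095.00 − R$10,600.00) = R$2,168.40 + 32.6% × R$5,495.00 = R$3,959.77
Supplemental (29.81% flat on bonus): 29.81% × R$5,000.00 = R$1,490.50
Total wage tax: R$3,959.77 + R$1,490.50 = R$5,450.27

R$5,450.27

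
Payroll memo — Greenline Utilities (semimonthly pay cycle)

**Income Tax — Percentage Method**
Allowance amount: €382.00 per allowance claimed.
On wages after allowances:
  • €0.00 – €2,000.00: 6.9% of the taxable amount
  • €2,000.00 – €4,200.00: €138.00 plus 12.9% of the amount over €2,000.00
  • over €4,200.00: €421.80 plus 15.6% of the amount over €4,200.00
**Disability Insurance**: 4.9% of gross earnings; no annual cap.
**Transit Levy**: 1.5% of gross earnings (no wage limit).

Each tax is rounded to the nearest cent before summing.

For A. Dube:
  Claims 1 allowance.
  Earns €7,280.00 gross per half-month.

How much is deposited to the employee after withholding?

Income Tax: taxable = €7,280.00 − 1×€382.00 = €6,898.00
  €421.80 + 15.6% × (€6,898.00 − €4,200.00) = €421.80 + 15.6% × €2,698.00 = €842.69
Disability Insurance: 4.9% × €7,280.00 = €356.72
Transit Levy: 1.5% × €7,280.00 = €109.20
Total withheld: €842.69 + €356.72 + €109.20 = €1,308.61
Net pay: €7,280.00 − €1,308.61 = €5,971.39

€5,971.39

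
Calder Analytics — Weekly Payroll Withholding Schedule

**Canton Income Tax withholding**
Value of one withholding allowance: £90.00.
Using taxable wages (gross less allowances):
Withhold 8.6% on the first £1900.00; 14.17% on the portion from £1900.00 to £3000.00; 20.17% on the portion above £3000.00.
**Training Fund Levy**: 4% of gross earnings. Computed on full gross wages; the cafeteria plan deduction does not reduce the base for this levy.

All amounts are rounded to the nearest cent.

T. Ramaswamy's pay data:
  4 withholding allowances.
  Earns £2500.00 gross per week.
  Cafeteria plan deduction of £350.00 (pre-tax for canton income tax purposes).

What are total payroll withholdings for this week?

£253.94

Canton Income Tax: taxable = £2500.00 − £350.00 − 4×£90.00 = £1790.00
  8.6% × £1790.00 = £153.94
Training Fund Levy: 4% × £2500.00 = £100.00
Total: £153.94 + £100.00 = £253.94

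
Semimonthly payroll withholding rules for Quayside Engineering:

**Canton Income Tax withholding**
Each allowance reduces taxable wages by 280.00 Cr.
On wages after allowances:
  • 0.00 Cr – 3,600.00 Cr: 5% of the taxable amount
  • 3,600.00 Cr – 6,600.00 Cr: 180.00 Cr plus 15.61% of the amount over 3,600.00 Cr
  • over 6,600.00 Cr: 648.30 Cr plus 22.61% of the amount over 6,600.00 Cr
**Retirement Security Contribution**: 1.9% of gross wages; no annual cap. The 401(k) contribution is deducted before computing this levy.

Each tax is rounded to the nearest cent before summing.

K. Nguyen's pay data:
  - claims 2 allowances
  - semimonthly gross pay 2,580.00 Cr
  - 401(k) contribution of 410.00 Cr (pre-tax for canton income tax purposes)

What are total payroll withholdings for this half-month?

Canton Income Tax: taxable = 2,580.00 Cr − 410.00 Cr − 2×280.00 Cr = 1,610.00 Cr
  5% × 1,610.00 Cr = 80.50 Cr
Retirement Security Contribution: 1.9% × 2,170.00 Cr = 41.23 Cr
Total: 80.50 Cr + 41.23 Cr = 121.73 Cr

121.73 Cr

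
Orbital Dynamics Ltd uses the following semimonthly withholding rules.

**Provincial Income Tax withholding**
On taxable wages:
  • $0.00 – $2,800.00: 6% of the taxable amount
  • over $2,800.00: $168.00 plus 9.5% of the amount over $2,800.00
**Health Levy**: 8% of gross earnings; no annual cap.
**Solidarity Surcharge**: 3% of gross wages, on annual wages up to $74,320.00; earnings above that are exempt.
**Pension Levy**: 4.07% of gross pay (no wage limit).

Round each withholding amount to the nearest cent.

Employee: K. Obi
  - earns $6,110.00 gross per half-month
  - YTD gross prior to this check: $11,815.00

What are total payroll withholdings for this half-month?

Provincial Income Tax: taxable = $6,110.00
  $168.00 + 9.5% × ($6,110.00 − $2,800.00) = $168.00 + 9.5% × $3,310.00 = $482.45
Health Levy: 8% × $6,110.00 = $488.80
Solidarity Surcharge: 3% × $6,110.00 = $183.30
Pension Levy: 4.07% × $6,110.00 = $248.68
Total: $482.45 + $488.80 + $183.30 + $248.68 = $1,403.23

$1,403.23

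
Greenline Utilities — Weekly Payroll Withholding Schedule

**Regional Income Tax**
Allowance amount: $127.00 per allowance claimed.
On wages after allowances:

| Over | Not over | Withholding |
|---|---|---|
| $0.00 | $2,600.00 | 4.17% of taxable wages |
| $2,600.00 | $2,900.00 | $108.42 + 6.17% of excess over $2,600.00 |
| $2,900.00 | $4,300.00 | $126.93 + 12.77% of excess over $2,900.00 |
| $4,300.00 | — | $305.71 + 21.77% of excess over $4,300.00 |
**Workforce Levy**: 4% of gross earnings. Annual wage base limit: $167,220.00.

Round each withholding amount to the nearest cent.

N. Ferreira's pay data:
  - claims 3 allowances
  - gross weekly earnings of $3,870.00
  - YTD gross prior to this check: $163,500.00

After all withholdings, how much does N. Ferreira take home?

Regional Income Tax: taxable = $3,870.00 − 3×$127.00 = $3,489.00
  $126.93 + 12.77% × ($3,489.00 − $2,900.00) = $126.93 + 12.77% × $589.00 = $202.15
Workforce Levy: cap $167,220.00 − YTD $163,500.00 = $3,720.00 subject; 4% × $3,720.00 = $148.80
Total withheld: $202.15 + $148.80 = $350.95
Net pay: $3,870.00 − $350.95 = $3,519.05

$3,519.05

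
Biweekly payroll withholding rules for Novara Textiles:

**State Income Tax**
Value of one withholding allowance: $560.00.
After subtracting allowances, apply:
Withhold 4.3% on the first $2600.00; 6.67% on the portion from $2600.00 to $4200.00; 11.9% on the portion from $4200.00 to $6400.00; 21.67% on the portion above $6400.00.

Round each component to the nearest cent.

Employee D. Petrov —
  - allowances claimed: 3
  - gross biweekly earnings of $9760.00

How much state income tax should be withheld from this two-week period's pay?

$844.38

State Income Tax: taxable = $9760.00 − 3×$560.00 = $8080.00
  $480.32 + 21.67% × ($8080.00 − $6400.00) = $480.32 + 21.67% × $1680.00 = $844.38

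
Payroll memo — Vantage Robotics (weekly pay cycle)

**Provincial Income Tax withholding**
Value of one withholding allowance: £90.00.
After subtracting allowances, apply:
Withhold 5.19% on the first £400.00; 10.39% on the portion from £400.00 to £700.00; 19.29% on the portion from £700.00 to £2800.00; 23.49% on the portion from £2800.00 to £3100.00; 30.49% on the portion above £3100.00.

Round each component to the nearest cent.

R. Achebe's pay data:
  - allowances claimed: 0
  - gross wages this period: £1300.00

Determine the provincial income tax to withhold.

£167.67

Provincial Income Tax: taxable = £1300.00
  £51.93 + 19.29% × (£1300.00 − £700.00) = £51.93 + 19.29% × £600.00 = £167.67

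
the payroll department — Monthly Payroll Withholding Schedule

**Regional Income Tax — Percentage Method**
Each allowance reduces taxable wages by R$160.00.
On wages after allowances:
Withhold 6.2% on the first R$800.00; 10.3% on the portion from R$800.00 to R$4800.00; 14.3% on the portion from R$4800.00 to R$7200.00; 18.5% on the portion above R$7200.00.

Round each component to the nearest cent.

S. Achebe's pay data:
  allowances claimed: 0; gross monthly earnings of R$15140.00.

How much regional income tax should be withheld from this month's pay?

Regional Income Tax: taxable = R$15140.00
  R$804.80 + 18.5% × (R$15140.00 − R$7200.00) = R$804.80 + 18.5% × R$7940.00 = R$2273.70

R$2273.70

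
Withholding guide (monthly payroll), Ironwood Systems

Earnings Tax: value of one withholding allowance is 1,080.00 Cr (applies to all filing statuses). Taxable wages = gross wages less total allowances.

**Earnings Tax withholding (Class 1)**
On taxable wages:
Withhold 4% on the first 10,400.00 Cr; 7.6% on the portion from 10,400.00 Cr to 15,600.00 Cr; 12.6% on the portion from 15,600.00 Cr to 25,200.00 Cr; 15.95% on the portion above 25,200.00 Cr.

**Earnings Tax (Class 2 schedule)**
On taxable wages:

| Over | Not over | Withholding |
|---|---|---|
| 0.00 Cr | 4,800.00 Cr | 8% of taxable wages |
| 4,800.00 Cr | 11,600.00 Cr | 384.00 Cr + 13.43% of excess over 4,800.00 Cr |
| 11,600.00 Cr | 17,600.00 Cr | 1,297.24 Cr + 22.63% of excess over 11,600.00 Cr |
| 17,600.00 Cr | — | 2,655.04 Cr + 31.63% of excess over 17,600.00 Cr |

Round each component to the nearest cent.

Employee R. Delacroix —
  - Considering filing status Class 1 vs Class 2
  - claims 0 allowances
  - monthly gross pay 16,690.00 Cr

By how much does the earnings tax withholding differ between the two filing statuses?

Earnings Tax (Class 1): taxable = 16,690.00 Cr
  811.20 Cr + 12.6% × (16,690.00 Cr − 15,600.00 Cr) = 811.20 Cr + 12.6% × 1,090.00 Cr = 948.54 Cr
Earnings Tax (Class 2): taxable = 16,690.00 Cr
  1,297.24 Cr + 22.63% × (16,690.00 Cr − 11,600.00 Cr) = 1,297.24 Cr + 22.63% × 5,090.00 Cr = 2,449.11 Cr
Difference: |948.54 Cr − 2,449.11 Cr| = 1,500.57 Cr (higher under Class 2)

1,500.57 Cr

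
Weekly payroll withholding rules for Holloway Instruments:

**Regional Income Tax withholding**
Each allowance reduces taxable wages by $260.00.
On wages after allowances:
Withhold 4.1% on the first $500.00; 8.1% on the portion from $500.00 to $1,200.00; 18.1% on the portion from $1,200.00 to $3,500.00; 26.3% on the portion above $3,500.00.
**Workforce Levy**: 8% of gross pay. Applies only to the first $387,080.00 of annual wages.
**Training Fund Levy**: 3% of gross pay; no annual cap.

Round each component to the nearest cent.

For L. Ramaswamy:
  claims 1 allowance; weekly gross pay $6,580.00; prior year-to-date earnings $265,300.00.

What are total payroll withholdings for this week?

$1,958.96

Regional Income Tax: taxable = $6,580.00 − 1×$260.00 = $6,320.00
  $493.50 + 26.3% × ($6,320.00 − $3,500.00) = $493.50 + 26.3% × $2,820.00 = $1,235.16
Workforce Levy: 8% × $6,580.00 = $526.40
Training Fund Levy: 3% × $6,580.00 = $197.40
Total: $1,235.16 + $526.40 + $197.40 = $1,958.96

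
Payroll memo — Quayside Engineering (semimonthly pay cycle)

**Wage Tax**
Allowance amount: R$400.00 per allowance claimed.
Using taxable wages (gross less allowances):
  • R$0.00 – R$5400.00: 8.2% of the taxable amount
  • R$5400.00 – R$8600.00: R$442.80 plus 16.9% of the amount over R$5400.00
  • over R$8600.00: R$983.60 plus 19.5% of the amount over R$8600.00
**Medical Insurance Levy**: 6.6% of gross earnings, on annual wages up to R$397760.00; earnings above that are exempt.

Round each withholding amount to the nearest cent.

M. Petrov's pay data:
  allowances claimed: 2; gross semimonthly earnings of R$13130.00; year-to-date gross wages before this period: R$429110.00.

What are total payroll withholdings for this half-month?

R$1710.95

Wage Tax: taxable = R$13130.00 − 2×R$400.00 = R$12330.00
  R$983.60 + 19.5% × (R$12330.00 − R$8600.00) = R$983.60 + 19.5% × R$3730.00 = R$1710.95
Medical Insurance Levy: YTD R$429110.00 ≥ cap R$397760.00 → R$0.00
Total: R$1710.95 + R$0.00 = R$1710.95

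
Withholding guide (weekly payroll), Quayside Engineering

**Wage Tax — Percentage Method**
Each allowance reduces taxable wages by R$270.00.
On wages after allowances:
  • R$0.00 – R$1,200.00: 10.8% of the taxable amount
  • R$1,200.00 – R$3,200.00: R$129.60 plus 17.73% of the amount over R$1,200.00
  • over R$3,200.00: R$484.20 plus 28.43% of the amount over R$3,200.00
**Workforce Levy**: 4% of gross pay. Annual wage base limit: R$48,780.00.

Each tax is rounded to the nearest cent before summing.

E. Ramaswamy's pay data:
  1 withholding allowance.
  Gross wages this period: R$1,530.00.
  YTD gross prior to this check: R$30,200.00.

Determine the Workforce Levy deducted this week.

Workforce Levy: 4% × R$1,530.00 = R$61.20

R$61.20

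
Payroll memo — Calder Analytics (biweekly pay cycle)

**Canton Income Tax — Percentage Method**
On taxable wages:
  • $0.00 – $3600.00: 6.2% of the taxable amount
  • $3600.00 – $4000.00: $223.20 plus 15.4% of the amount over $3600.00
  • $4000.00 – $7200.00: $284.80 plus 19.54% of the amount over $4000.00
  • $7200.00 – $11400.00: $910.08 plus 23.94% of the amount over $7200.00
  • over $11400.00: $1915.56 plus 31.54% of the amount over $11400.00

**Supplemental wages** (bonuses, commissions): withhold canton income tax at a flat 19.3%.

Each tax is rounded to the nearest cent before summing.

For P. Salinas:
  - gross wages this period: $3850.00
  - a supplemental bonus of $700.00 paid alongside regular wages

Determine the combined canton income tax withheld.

$396.80

Canton Income Tax: taxable = $3850.00
  $223.20 + 15.4% × ($3850.00 − $3600.00) = $223.20 + 15.4% × $250.00 = $261.70
Supplemental (19.3% flat on bonus): 19.3% × $700.00 = $135.10
Total canton income tax: $261.70 + $135.10 = $396.80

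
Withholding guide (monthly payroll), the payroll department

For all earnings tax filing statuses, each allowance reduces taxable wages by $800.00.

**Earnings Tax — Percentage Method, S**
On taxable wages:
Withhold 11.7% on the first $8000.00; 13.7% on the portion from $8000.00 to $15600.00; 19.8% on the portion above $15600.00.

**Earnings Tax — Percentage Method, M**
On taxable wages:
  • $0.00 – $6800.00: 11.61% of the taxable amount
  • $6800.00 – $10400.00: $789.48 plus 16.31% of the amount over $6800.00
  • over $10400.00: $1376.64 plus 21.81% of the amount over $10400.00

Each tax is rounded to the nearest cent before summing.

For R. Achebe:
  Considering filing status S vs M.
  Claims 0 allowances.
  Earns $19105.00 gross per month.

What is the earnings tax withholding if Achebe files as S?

$2671.19

Earnings Tax (S): taxable = $19105.00
  $1977.20 + 19.8% × ($19105.00 − $15600.00) = $1977.20 + 19.8% × $3505.00 = $2671.19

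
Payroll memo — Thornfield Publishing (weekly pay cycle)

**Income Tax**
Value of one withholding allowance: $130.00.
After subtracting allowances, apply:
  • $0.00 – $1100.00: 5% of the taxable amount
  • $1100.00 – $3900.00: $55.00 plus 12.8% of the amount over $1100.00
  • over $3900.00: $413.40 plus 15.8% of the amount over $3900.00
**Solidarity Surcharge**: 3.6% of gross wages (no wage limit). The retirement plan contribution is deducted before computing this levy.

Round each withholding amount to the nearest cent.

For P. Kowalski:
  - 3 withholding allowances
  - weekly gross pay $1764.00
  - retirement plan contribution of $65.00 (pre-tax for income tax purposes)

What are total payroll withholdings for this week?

Income Tax: taxable = $1764.00 − $65.00 − 3×$130.00 = $1309.00
  $55.00 + 12.8% × ($1309.00 − $1100.00) = $55.00 + 12.8% × $209.00 = $81.75
Solidarity Surcharge: 3.6% × $1699.00 = $61.16
Total: $81.75 + $61.16 = $142.91

$142.91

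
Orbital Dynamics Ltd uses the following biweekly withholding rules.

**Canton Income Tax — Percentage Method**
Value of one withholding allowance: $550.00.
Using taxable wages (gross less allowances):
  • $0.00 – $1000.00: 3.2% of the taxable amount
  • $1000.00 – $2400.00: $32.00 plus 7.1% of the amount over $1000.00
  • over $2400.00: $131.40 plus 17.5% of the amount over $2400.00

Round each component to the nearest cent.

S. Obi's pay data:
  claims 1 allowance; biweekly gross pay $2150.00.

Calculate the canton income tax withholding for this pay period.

Canton Income Tax: taxable = $2150.00 − 1×$550.00 = $1600.00
  $32.00 + 7.1% × ($1600.00 − $1000.00) = $32.00 + 7.1% × $600.00 = $74.60

$74.60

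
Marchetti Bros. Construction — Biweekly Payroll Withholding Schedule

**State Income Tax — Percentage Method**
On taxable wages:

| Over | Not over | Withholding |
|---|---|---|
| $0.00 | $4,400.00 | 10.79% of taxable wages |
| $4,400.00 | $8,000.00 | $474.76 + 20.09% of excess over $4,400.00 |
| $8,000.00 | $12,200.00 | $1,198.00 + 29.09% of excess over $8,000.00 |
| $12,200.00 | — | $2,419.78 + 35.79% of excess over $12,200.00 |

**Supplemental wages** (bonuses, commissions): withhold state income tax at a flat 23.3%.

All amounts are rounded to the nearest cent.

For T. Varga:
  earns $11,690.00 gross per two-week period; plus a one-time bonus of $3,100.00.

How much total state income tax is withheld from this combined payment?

State Income Tax: taxable = $11,690.00
  $1,198.00 + 29.09% × ($11,690.00 − $8,000.00) = $1,198.00 + 29.09% × $3,690.00 = $2,271.42
Supplemental (23.3% flat on bonus): 23.3% × $3,100.00 = $722.30
Total state income tax: $2,271.42 + $722.30 = $2,993.72

$2,993.72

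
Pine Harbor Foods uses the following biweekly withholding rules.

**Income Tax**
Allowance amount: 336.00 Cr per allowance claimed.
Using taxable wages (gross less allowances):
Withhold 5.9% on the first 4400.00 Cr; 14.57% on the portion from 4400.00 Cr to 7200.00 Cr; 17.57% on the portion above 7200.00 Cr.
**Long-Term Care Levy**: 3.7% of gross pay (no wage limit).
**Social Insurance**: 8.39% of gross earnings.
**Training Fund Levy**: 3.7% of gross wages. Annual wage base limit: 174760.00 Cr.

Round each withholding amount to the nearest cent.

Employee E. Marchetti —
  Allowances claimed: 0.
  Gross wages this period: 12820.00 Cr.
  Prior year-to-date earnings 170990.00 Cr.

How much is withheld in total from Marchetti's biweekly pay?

3344.42 Cr

Income Tax: taxable = 12820.00 Cr
  667.56 Cr + 17.57% × (12820.00 Cr − 7200.00 Cr) = 667.56 Cr + 17.57% × 5620.00 Cr = 1654.99 Cr
Long-Term Care Levy: 3.7% × 12820.00 Cr = 474.34 Cr
Social Insurance: 8.39% × 12820.00 Cr = 1075.60 Cr
Training Fund Levy: cap 174760.00 Cr − YTD 170990.00 Cr = 3770.00 Cr subject; 3.7% × 3770.00 Cr = 139.49 Cr
Total: 1654.99 Cr + 474.34 Cr + 1075.60 Cr + 139.49 Cr = 3344.42 Cr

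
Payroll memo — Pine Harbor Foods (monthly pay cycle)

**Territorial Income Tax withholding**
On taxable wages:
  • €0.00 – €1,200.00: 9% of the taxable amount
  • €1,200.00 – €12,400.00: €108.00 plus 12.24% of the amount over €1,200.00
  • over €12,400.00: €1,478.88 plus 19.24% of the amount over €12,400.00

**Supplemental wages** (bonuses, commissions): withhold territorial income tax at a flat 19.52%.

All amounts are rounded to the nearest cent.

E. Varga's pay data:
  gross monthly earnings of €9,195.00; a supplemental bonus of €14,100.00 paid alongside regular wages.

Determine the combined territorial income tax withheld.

Territorial Income Tax: taxable = €9,195.00
  €108.00 + 12.24% × (€9,195.00 − €1,200.00) = €108.00 + 12.24% × €7,995.00 = €1,086.59
Supplemental (19.52% flat on bonus): 19.52% × €14,100.00 = €2,752.32
Total territorial income tax: €1,086.59 + €2,752.32 = €3,838.91

€3,838.91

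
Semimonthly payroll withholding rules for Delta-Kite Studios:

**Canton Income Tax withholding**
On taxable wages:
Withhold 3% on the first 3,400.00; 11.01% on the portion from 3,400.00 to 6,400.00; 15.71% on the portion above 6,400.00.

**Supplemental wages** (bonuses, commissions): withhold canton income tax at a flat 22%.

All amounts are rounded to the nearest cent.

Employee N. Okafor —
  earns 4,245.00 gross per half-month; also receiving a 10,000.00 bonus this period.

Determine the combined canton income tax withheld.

Canton Income Tax: taxable = 4,245.00
  102.00 + 11.01% × (4,245.00 − 3,400.00) = 102.00 + 11.01% × 845.00 = 195.03
Supplemental (22% flat on bonus): 22% × 10,000.00 = 2,200.00
Total canton income tax: 195.03 + 2,200.00 = 2,395.03

2,395.03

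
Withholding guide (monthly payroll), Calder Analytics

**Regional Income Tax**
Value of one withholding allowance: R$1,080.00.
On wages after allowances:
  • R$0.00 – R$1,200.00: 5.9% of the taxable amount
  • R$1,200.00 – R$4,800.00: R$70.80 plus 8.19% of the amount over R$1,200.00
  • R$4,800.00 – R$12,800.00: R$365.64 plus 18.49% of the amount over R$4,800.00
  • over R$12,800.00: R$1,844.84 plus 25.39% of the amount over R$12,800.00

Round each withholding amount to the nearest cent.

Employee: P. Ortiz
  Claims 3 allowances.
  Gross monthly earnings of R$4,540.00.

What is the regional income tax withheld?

R$78.99

Regional Income Tax: taxable = R$4,540.00 − 3×R$1,080.00 = R$1,300.00
  R$70.80 + 8.19% × (R$1,300.00 − R$1,200.00) = R$70.80 + 8.19% × R$100.00 = R$78.99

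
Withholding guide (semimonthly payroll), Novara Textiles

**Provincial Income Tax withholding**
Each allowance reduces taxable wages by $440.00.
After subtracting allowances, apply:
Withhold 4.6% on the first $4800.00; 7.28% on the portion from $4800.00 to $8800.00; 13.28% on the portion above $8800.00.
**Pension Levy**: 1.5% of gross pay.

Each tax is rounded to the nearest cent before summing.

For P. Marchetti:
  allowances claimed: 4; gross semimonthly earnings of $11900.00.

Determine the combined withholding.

Provincial Income Tax: taxable = $11900.00 − 4×$440.00 = $10140.00
  $512.00 + 13.28% × ($10140.00 − $8800.00) = $512.00 + 13.28% × $1340.00 = $689.95
Pension Levy: 1.5% × $11900.00 = $178.50
Total: $689.95 + $178.50 = $868.45

$868.45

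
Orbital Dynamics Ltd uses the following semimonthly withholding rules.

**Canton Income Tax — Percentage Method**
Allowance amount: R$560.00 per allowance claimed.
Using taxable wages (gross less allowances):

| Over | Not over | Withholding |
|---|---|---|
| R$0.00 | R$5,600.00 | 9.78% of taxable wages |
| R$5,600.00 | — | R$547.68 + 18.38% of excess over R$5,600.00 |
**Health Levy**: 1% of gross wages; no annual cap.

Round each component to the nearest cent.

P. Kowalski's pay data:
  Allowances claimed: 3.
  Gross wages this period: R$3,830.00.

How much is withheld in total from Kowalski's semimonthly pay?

Canton Income Tax: taxable = R$3,830.00 − 3×R$560.00 = R$2,150.00
  9.78% × R$2,150.00 = R$210.27
Health Levy: 1% × R$3,830.00 = R$38.30
Total: R$210.27 + R$38.30 = R$248.57

R$248.57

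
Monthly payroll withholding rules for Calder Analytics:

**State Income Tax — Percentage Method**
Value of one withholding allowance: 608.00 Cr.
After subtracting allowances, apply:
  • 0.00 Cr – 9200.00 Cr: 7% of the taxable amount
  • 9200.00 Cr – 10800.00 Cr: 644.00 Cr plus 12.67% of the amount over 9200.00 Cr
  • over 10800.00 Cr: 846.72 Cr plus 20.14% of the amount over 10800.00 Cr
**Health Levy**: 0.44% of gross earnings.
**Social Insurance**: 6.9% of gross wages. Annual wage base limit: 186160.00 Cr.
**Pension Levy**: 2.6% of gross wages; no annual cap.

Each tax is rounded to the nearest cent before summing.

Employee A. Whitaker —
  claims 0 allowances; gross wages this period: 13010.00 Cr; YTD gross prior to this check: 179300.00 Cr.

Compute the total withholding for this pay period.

2160.65 Cr

State Income Tax: taxable = 13010.00 Cr
  846.72 Cr + 20.14% × (13010.00 Cr − 10800.00 Cr) = 846.72 Cr + 20.14% × 2210.00 Cr = 1291.81 Cr
Health Levy: 0.44% × 13010.00 Cr = 57.24 Cr
Social Insurance: cap 186160.00 Cr − YTD 179300.00 Cr = 6860.00 Cr subject; 6.9% × 6860.00 Cr = 473.34 Cr
Pension Levy: 2.6% × 13010.00 Cr = 338.26 Cr
Total: 1291.81 Cr + 57.24 Cr + 473.34 Cr + 338.26 Cr = 2160.65 Cr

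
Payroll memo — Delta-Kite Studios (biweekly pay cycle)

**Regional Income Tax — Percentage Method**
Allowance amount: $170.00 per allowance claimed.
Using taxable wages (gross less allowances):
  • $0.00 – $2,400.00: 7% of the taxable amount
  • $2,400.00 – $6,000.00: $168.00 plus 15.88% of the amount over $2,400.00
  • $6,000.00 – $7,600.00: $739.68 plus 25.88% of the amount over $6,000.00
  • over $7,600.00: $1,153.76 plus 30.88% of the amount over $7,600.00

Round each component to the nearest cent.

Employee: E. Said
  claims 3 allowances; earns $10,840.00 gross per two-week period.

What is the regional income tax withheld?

Regional Income Tax: taxable = $10,840.00 − 3×$170.00 = $10,330.00
  $1,153.76 + 30.88% × ($10,330.00 − $7,600.00) = $1,153.76 + 30.88% × $2,730.00 = $1,996.78

$1,996.78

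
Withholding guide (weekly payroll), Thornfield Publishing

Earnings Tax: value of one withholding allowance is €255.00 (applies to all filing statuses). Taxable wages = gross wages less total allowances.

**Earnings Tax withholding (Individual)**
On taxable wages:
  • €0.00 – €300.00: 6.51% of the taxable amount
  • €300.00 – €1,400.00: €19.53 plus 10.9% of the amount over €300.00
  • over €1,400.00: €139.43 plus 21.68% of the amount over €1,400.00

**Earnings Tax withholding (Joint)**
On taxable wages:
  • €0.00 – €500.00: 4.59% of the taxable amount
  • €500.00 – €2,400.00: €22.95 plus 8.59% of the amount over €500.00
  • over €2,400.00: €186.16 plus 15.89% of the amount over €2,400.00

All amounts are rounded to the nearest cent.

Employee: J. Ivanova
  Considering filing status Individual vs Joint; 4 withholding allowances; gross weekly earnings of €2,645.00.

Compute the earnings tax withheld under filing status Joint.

Earnings Tax (Joint): taxable = €2,645.00 − 4×€255.00 = €1,625.00
  €22.95 + 8.59% × (€1,625.00 − €500.00) = €22.95 + 8.59% × €1,125.00 = €119.59

€119.59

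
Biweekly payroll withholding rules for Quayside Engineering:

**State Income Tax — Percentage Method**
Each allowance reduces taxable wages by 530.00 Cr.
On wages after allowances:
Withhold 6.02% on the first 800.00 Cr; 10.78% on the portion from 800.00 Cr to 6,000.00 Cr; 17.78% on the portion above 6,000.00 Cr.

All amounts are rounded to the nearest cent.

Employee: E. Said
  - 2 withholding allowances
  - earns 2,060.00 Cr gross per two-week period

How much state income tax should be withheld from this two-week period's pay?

State Income Tax: taxable = 2,060.00 Cr − 2×530.00 Cr = 1,000.00 Cr
  48.16 Cr + 10.78% × (1,000.00 Cr − 800.00 Cr) = 48.16 Cr + 10.78% × 200.00 Cr = 69.72 Cr

69.72 Cr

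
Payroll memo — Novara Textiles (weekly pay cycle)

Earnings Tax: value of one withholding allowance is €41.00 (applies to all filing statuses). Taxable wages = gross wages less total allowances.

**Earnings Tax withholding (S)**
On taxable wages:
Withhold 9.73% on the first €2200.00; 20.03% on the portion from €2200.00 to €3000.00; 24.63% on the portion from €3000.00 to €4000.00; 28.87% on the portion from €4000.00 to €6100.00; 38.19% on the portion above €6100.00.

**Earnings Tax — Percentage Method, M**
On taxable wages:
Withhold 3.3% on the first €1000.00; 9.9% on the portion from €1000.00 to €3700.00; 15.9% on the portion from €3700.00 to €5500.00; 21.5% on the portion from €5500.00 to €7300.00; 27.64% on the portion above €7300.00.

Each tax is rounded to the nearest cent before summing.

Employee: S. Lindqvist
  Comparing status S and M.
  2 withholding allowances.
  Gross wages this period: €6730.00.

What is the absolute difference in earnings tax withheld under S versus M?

€602.83

Earnings Tax (S): taxable = €6730.00 − 2×€41.00 = €6648.00
  €1226.87 + 38.19% × (€6648.00 − €6100.00) = €1226.87 + 38.19% × €548.00 = €1436.15
Earnings Tax (M): taxable = €6730.00 − 2×€41.00 = €6648.00
  €586.50 + 21.5% × (€6648.00 − €5500.00) = €586.50 + 21.5% × €1148.00 = €833.32
Difference: |€1436.15 − €833.32| = €602.83 (higher under S)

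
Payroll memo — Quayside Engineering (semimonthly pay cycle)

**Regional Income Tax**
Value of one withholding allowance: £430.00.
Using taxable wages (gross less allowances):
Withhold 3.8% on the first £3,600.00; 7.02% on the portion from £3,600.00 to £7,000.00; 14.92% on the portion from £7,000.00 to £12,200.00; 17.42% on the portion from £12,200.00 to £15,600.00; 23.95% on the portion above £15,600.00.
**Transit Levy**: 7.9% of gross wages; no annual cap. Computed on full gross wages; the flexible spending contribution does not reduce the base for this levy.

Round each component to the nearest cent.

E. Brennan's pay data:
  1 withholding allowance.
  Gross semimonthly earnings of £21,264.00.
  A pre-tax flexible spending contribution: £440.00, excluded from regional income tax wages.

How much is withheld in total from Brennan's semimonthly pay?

Regional Income Tax: taxable = £21,264.00 − £440.00 − 1×£430.00 = £20,394.00
  £1,743.60 + 23.95% × (£20,394.00 − £15,600.00) = £1,743.60 + 23.95% × £4,794.00 = £2,891.76
Transit Levy: 7.9% × £21,264.00 = £1,679.86
Total: £2,891.76 + £1,679.86 = £4,571.62

£4,571.62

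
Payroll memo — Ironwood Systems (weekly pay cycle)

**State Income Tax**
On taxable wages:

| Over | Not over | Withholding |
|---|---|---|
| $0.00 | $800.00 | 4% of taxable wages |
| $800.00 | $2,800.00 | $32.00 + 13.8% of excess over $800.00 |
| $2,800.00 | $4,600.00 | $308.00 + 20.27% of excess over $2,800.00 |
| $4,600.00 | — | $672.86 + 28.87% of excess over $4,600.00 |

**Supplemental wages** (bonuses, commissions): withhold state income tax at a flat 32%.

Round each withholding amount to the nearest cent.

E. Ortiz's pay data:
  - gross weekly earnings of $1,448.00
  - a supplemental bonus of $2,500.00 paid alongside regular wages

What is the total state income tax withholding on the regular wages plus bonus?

$921.42

State Income Tax: taxable = $1,448.00
  $32.00 + 13.8% × ($1,448.00 − $800.00) = $32.00 + 13.8% × $648.00 = $121.42
Supplemental (32% flat on bonus): 32% × $2,500.00 = $800.00
Total state income tax: $121.42 + $800.00 = $921.42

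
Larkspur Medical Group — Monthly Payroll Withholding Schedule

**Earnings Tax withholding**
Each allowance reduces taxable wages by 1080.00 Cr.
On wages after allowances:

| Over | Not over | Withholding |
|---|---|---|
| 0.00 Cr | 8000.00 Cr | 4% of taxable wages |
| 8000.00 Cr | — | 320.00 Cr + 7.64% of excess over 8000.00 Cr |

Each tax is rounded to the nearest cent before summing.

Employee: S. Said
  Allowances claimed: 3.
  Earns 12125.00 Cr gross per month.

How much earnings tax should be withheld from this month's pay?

387.61 Cr

Earnings Tax: taxable = 12125.00 Cr − 3×1080.00 Cr = 8885.00 Cr
  320.00 Cr + 7.64% × (8885.00 Cr − 8000.00 Cr) = 320.00 Cr + 7.64% × 885.00 Cr = 387.61 Cr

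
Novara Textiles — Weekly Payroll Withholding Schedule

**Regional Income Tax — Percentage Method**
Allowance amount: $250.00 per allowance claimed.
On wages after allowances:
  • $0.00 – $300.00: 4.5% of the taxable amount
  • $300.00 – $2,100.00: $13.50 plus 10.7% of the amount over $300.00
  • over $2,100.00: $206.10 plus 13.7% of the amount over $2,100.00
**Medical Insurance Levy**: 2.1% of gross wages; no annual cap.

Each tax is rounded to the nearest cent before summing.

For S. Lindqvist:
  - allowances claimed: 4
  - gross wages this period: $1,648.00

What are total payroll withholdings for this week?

Regional Income Tax: taxable = $1,648.00 − 4×$250.00 = $648.00
  $13.50 + 10.7% × ($648.00 − $300.00) = $13.50 + 10.7% × $348.00 = $50.74
Medical Insurance Levy: 2.1% × $1,648.00 = $34.61
Total: $50.74 + $34.61 = $85.35

$85.35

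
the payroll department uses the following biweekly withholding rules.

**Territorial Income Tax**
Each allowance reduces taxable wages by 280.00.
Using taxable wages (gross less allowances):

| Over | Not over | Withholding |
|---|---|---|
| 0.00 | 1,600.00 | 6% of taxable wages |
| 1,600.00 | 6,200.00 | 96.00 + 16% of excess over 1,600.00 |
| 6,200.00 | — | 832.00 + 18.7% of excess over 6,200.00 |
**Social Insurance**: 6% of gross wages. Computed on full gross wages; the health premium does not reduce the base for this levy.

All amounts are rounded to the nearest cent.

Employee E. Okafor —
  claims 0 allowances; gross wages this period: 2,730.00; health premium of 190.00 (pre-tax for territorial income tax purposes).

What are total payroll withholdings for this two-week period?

410.20

Territorial Income Tax: taxable = 2,730.00 − 190.00 = 2,540.00
  96.00 + 16% × (2,540.00 − 1,600.00) = 96.00 + 16% × 940.00 = 246.40
Social Insurance: 6% × 2,730.00 = 163.80
Total: 246.40 + 163.80 = 410.20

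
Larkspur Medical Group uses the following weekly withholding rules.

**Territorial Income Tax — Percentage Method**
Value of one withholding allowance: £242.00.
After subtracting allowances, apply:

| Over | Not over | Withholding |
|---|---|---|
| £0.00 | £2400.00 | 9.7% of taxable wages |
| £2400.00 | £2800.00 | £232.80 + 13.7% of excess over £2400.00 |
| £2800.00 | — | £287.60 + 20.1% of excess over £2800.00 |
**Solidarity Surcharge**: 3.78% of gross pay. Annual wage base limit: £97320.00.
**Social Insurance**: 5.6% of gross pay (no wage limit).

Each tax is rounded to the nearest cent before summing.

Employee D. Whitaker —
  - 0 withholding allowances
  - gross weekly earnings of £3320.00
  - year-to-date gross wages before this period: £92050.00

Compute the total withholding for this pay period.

Territorial Income Tax: taxable = £3320.00
  £287.60 + 20.1% × (£3320.00 − £2800.00) = £287.60 + 20.1% × £520.00 = £392.12
Solidarity Surcharge: 3.78% × £3320.00 = £125.50
Social Insurance: 5.6% × £3320.00 = £185.92
Total: £392.12 + £125.50 + £185.92 = £703.54

£703.54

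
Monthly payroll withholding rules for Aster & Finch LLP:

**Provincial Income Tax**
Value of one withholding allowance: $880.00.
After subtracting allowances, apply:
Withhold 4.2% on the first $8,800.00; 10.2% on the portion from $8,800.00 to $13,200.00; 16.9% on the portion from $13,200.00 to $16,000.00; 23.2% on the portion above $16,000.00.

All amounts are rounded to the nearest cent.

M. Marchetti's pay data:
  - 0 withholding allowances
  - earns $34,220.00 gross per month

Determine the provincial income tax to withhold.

$5,518.64

Provincial Income Tax: taxable = $34,220.00
  $1,291.60 + 23.2% × ($34,220.00 − $16,000.00) = $1,291.60 + 23.2% × $18,220.00 = $5,518.64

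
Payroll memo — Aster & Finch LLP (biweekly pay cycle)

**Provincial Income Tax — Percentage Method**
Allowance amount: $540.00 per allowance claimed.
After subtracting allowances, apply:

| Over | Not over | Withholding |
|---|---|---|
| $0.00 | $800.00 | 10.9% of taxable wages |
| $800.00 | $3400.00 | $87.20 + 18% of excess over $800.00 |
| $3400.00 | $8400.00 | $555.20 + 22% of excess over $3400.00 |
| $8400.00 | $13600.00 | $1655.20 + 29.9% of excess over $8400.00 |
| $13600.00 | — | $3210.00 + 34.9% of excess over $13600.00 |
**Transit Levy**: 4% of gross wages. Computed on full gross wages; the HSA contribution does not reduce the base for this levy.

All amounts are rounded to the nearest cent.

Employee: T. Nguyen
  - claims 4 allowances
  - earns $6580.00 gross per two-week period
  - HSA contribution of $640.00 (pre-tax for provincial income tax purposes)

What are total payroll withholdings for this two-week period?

$902.00

Provincial Income Tax: taxable = $6580.00 − $640.00 − 4×$540.00 = $3780.00
  $555.20 + 22% × ($3780.00 − $3400.00) = $555.20 + 22% × $380.00 = $638.80
Transit Levy: 4% × $6580.00 = $263.20
Total: $638.80 + $263.20 = $902.00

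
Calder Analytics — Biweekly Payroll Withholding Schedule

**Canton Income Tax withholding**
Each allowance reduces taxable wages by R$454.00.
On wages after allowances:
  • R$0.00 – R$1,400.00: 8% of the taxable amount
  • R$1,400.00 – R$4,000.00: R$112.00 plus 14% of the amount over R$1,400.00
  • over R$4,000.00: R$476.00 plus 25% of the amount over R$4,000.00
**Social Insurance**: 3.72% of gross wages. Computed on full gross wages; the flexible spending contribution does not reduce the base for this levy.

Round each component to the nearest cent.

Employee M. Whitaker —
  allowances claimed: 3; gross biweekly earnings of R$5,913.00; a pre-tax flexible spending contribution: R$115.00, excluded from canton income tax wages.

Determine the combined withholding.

R$804.96

Canton Income Tax: taxable = R$5,913.00 − R$115.00 − 3×R$454.00 = R$4,436.00
  R$476.00 + 25% × (R$4,436.00 − R$4,000.00) = R$476.00 + 25% × R$436.00 = R$585.00
Social Insurance: 3.72% × R$5,913.00 = R$219.96
Total: R$585.00 + R$219.96 = R$804.96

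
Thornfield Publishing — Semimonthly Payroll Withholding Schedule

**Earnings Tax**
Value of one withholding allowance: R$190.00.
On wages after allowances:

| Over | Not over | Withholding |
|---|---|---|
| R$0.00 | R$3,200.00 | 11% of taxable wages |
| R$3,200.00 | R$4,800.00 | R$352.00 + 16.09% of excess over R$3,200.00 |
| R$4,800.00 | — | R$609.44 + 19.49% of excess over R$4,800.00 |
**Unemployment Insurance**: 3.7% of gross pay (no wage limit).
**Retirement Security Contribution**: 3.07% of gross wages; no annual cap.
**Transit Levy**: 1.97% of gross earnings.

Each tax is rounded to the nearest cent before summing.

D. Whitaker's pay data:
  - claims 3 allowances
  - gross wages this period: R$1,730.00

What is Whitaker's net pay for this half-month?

Earnings Tax: taxable = R$1,730.00 − 3×R$190.00 = R$1,160.00
  11% × R$1,160.00 = R$127.60
Unemployment Insurance: 3.7% × R$1,730.00 = R$64.01
Retirement Security Contribution: 3.07% × R$1,730.00 = R$53.11
Transit Levy: 1.97% × R$1,730.00 = R$34.08
Total withheld: R$127.60 + R$64.01 + R$53.11 + R$34.08 = R$278.80
Net pay: R$1,730.00 − R$278.80 = R$1,451.20

R$1,451.20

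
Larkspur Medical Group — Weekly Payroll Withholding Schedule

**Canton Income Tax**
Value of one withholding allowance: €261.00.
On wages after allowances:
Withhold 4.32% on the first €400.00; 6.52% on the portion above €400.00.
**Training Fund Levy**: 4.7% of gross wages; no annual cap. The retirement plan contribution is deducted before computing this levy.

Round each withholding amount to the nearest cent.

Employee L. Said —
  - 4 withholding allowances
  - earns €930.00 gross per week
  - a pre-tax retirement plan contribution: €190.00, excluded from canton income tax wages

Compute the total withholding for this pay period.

Canton Income Tax: taxable = €930.00 − €190.00 − 4×€261.00 = €-304.00
  Taxable ≤ 0 → €0.00
Training Fund Levy: 4.7% × €740.00 = €34.78
Total: €0.00 + €34.78 = €34.78

€34.78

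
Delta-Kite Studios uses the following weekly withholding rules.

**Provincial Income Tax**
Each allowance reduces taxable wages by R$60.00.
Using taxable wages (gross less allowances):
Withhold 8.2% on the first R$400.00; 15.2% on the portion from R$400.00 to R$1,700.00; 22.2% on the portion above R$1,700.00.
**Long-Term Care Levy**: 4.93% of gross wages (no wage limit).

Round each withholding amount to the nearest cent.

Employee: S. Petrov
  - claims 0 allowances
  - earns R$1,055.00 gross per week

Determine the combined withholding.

Provincial Income Tax: taxable = R$1,055.00
  R$32.80 + 15.2% × (R$1,055.00 − R$400.00) = R$32.80 + 15.2% × R$655.00 = R$132.36
Long-Term Care Levy: 4.93% × R$1,055.00 = R$52.01
Total: R$132.36 + R$52.01 = R$184.37

R$184.37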